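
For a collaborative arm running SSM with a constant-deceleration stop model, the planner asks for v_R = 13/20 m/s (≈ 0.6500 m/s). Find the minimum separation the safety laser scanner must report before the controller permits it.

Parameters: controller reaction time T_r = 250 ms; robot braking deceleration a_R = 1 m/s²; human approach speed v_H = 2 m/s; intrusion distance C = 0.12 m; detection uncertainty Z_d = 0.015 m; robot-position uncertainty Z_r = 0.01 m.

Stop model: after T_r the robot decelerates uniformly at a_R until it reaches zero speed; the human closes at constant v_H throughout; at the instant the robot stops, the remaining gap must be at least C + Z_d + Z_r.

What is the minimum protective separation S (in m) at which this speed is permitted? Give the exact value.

S_min = 371/160 m = 2.3188 m

T_s = v_R/a_R = (13/20)/1 = 0.6500 s
robot covers v_R·T_r = 0.6500·0.2500 = 0.1625 m before braking
robot covers 0.6500·0.6500 − ½·1.0000·0.6500² = 0.2112 m while stopping
human over T_r+T_s: 2.0000·(0.2500+0.6500) = 1.8000 m
C+Z_d+Z_r = 0.1200+0.0150+0.0100 = 0.1450 m
S_min ≈ 0.1625+0.2112+1.8000+0.1450  ⇒  S_min = 371/160 m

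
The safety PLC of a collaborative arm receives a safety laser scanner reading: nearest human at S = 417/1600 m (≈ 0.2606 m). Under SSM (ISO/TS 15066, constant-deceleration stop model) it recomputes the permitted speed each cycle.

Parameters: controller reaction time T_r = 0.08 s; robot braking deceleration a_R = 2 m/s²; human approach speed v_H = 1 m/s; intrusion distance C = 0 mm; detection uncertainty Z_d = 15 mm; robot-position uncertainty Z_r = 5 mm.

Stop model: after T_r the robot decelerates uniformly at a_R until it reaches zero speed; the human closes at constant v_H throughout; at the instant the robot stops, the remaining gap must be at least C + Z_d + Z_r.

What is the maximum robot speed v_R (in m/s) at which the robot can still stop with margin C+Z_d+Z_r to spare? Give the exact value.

v_R_max = 1/4 m/s = 0.2500 m/s

quadratic (1/4)·v² + (29/50)·v + (-257/1600) = 0
  disc = (29/50)² − 4·(1/4)·(-257/1600) = 19881/40000 ; √disc = 141/200
  v_R = (−(29/50) + 141/200) / (2·(1/4)) = 1/4 m/s
check:
braking lasts T_s = (1/4)/2 = 0.1250 s
reaction-phase robot travel = 0.2500·0.0800 = 0.0200 m
robot under decel: 0.2500²/(2·2.0000) = 0.0156 m
person approaches 1.0000·(0.0800+0.1250) = 0.2050 m
residual clearance needed = 0.0000+0.0150+0.0050 = 0.0200 m
sum ≈ 0.0200+0.0156+0.2050+0.0200 ≈ 0.2606 m = S ✓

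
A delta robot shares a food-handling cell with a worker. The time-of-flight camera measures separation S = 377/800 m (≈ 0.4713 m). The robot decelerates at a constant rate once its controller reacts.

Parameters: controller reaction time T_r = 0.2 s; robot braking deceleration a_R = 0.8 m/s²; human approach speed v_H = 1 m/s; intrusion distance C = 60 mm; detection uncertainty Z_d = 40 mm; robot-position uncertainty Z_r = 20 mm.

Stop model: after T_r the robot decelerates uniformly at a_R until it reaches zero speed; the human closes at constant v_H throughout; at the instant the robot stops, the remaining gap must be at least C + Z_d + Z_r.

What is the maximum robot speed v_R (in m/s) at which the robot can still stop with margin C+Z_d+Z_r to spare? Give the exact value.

quadratic (5/8)·v² + (29/20)·v + (-121/800) = 0
  disc = (29/20)² − 4·(5/8)·(-121/800) = 3969/1600 ; √disc = 63/40
  v_R = (−(29/20) + 63/40) / (2·(5/8)) = 1/10 m/s
check:
stop time T_s = (1/10)/(4/5) = 0.1250 s
reaction-phase robot travel = 0.1000·0.2000 = 0.0200 m
robot under decel: 0.1000²/(2·0.8000) = 0.0063 m
human closes 1.0000·0.3250 = 0.3250 m
C+Z_d+Z_r = 0.0600+0.0400+0.0200 = 0.1200 m
sum ≈ 0.0200+0.0063+0.3250+0.1200 ≈ 0.4713 m = S ✓

v_R_max = 1/10 m/s = 0.1000 m/s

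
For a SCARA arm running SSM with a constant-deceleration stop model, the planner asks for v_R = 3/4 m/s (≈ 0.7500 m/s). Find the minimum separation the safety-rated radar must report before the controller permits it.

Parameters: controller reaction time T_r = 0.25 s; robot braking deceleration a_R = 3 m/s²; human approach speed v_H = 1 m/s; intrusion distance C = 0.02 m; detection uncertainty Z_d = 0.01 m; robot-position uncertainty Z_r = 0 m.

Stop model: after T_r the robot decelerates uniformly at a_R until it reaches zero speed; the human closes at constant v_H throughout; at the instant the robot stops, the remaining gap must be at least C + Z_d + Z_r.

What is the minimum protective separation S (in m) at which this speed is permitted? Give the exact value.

braking lasts T_s = (3/4)/3 = 0.2500 s
robot in T_r: 0.7500·0.2500 = 0.1875 m
braking distance = 0.7500²/(2·3.0000) = 0.0938 m
person approaches 1.0000·(0.2500+0.2500) = 0.5000 m
margins: 0.0200+0.0100+0.0000 = 0.0300 m
S_min ≈ 0.1875+0.0938+0.5000+0.0300  ⇒  S_min = 649/800 m

S_min = 649/800 m = 0.8113 m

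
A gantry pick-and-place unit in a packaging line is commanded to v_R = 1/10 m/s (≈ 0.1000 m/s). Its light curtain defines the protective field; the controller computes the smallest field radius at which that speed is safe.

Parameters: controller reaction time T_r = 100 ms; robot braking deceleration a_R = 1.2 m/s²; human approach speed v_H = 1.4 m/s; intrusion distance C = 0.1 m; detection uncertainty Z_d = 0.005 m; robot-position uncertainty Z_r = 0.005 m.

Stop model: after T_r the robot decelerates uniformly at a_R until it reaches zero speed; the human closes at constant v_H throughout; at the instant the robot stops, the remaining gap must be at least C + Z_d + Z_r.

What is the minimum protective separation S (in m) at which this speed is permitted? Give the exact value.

S_min = 457/1200 m = 0.3808 m

braking lasts T_s = (1/10)/(6/5) = 0.0833 s
reaction-phase robot travel = 0.1000·0.1000 = 0.0100 m
robot covers 0.1000·0.0833 − ½·1.2000·0.0833² = 0.0042 m while stopping
human closes 1.4000·0.1833 = 0.2567 m
residual clearance needed = 0.1000+0.0050+0.0050 = 0.1100 m
S_min ≈ 0.0100+0.0042+0.2567+0.1100  ⇒  S_min = 457/1200 m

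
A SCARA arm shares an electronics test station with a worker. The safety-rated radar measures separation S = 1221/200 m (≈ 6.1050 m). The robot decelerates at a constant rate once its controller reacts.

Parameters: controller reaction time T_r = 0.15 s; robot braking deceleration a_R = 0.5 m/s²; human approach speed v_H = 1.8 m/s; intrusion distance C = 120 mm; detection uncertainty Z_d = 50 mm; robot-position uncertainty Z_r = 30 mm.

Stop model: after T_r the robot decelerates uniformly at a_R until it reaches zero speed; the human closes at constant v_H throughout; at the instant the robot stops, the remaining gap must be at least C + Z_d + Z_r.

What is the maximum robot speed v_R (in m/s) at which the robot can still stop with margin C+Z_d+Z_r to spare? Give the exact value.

at the boundary: (1)·v² + (15/4)·v + (-1127/200) = 0
  disc = (15/4)² − 4·(1)·(-1127/200) = 14641/400 ; √disc = 121/20
  v_R = (−(15/4) + 121/20) / (2·(1)) = 23/20 m/s
check:
stop time T_s = (23/20)/(1/2) = 2.3000 s
reaction-phase robot travel = 1.1500·0.1500 = 0.1725 m
robot under decel: 1.1500²/(2·0.5000) = 1.3225 m
human closes 1.8000·2.4500 = 4.4100 m
C+Z_d+Z_r = 0.1200+0.0500+0.0300 = 0.2000 m
sum ≈ 0.1725+1.3225+4.4100+0.2000 ≈ 6.1050 m = S ✓

v_R_max = 23/20 m/s = 1.1500 m/s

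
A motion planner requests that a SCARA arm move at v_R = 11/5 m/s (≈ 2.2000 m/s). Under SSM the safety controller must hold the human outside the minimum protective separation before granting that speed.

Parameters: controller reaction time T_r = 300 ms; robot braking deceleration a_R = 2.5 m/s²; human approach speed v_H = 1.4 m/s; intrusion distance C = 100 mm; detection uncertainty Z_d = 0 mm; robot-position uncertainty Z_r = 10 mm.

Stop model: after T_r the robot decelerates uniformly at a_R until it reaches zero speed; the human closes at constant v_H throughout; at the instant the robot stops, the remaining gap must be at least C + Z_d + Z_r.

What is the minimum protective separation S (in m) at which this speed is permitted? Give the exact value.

S_min = 339/100 m = 3.3900 m

braking lasts T_s = (11/5)/(5/2) = 0.8800 s
robot covers v_R·T_r = 2.2000·0.3000 = 0.6600 m before braking
robot covers 2.2000·0.8800 − ½·2.5000·0.8800² = 0.9680 m while stopping
person approaches 1.4000·(0.3000+0.8800) = 1.6520 m
residual clearance needed = 0.1000+0.0000+0.0100 = 0.1100 m
S_min ≈ 0.6600+0.9680+1.6520+0.1100  ⇒  S_min = 339/100 m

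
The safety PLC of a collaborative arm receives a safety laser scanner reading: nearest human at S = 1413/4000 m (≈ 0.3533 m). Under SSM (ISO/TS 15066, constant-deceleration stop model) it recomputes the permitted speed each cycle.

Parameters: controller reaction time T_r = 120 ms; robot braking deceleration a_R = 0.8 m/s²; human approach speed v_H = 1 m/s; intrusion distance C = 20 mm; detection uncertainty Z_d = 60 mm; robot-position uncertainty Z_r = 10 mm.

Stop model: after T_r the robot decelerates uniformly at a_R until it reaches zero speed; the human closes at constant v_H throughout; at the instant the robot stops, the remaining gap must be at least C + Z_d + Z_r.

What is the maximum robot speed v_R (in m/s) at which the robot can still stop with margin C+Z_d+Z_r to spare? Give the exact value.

collect terms ⇒ (5/8)·v_R² + (137/100)·v_R + (-573/4000) = 0
  disc = (137/100)² − 4·(5/8)·(-573/4000) = 89401/40000 ; √disc = 299/200
  v_R = (−(137/100) + 299/200) / (2·(5/8)) = 1/10 m/s
check:
braking lasts T_s = (1/10)/(4/5) = 0.1250 s
robot covers v_R·T_r = 0.1000·0.1200 = 0.0120 m before braking
robot under decel: 0.1000²/(2·0.8000) = 0.0063 m
person approaches 1.0000·(0.1200+0.1250) = 0.2450 m
C+Z_d+Z_r = 0.0200+0.0600+0.0100 = 0.0900 m
sum ≈ 0.0120+0.0063+0.2450+0.0900 ≈ 0.3533 m = S ✓

v_R_max = 1/10 m/s = 0.1000 m/s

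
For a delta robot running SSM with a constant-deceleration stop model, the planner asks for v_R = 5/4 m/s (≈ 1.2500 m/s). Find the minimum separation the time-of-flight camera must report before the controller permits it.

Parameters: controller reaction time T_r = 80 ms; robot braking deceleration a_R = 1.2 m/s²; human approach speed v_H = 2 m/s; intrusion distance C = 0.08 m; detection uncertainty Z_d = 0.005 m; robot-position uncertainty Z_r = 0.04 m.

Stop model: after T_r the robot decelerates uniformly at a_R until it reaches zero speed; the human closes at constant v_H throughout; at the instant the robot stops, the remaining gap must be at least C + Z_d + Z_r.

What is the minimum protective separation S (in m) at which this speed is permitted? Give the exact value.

T_s = v_R/a_R = (5/4)/(6/5) = 1.0417 s
reaction-phase robot travel = 1.2500·0.0800 = 0.1000 m
robot covers 1.2500·1.0417 − ½·1.2000·1.0417² = 0.6510 m while stopping
human over T_r+T_s: 2.0000·(0.0800+1.0417) = 2.2433 m
residual clearance needed = 0.0800+0.0050+0.0400 = 0.1250 m
S_min ≈ 0.1000+0.6510+2.2433+0.1250  ⇒  S_min = 4991/1600 m

S_min = 4991/1600 m = 3.1194 m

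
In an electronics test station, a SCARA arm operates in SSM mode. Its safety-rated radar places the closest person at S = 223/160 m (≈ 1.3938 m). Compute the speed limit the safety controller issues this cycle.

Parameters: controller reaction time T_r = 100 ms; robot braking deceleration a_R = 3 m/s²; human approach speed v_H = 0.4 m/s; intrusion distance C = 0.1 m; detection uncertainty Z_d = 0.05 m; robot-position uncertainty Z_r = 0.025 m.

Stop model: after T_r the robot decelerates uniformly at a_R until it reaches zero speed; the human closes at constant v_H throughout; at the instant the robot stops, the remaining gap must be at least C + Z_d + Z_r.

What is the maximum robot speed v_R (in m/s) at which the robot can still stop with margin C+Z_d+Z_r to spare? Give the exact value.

v_R_max = 41/20 m/s = 2.0500 m/s

collect terms ⇒ (1/6)·v_R² + (7/30)·v_R + (-943/800) = 0
  disc = (7/30)² − 4·(1/6)·(-943/800) = 121/144 ; √disc = 11/12
  v_R = (−(7/30) + 11/12) / (2·(1/6)) = 41/20 m/s
check:
braking lasts T_s = (41/20)/3 = 0.6833 s
robot covers v_R·T_r = 2.0500·0.1000 = 0.2050 m before braking
robot covers 2.0500·0.6833 − ½·3.0000·0.6833² = 0.7004 m while stopping
person approaches 0.4000·(0.1000+0.6833) = 0.3133 m
residual clearance needed = 0.1000+0.0500+0.0250 = 0.1750 m
sum ≈ 0.2050+0.7004+0.3133+0.1750 ≈ 1.3938 m = S ✓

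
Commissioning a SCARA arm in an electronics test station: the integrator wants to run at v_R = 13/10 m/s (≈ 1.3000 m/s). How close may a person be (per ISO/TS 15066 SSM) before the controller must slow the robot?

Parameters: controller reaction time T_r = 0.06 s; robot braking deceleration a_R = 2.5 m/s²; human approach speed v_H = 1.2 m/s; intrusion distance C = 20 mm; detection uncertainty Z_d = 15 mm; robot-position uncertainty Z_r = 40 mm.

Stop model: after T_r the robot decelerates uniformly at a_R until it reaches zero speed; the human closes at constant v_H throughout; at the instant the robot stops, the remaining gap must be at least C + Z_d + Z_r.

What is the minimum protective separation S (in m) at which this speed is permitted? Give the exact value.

S_min = 1187/1000 m = 1.1870 m

braking lasts T_s = (13/10)/(5/2) = 0.5200 s
robot covers v_R·T_r = 1.3000·0.0600 = 0.0780 m before braking
braking distance = 1.3000²/(2·2.5000) = 0.3380 m
person approaches 1.2000·(0.0600+0.5200) = 0.6960 m
C+Z_d+Z_r = 0.0200+0.0150+0.0400 = 0.0750 m
S_min ≈ 0.0780+0.3380+0.6960+0.0750  ⇒  S_min = 1187/1000 m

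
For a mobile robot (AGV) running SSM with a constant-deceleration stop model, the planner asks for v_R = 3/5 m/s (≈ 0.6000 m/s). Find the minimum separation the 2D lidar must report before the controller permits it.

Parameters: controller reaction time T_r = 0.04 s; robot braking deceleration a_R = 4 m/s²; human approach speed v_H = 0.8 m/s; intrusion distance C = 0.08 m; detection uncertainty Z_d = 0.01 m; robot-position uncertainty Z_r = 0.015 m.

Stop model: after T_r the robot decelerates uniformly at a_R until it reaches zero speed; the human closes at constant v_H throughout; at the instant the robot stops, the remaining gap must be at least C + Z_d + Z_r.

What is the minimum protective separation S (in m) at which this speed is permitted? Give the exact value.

stop time T_s = (3/5)/4 = 0.1500 s
robot covers v_R·T_r = 0.6000·0.0400 = 0.0240 m before braking
robot covers 0.6000·0.1500 − ½·4.0000·0.1500² = 0.0450 m while stopping
person approaches 0.8000·(0.0400+0.1500) = 0.1520 m
C+Z_d+Z_r = 0.0800+0.0100+0.0150 = 0.1050 m
S_min ≈ 0.0240+0.0450+0.1520+0.1050  ⇒  S_min = 163/500 m

S_min = 163/500 m = 0.3260 m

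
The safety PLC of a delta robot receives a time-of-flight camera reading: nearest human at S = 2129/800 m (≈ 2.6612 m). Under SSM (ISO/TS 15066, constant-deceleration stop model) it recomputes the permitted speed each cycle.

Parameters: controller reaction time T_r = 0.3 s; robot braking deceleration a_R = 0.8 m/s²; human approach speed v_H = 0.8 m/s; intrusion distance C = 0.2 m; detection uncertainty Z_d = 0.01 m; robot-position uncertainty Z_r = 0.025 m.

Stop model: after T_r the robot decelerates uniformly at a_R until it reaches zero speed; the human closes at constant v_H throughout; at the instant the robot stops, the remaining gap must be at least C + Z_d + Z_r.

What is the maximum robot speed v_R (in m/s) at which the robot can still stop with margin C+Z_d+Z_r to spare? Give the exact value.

quadratic (5/8)·v² + (13/10)·v + (-1749/800) = 0
  disc = (13/10)² − 4·(5/8)·(-1749/800) = 11449/1600 ; √disc = 107/40
  v_R = (−(13/10) + 107/40) / (2·(5/8)) = 11/10 m/s
check:
T_s = v_R/a_R = (11/10)/(4/5) = 1.3750 s
reaction-phase robot travel = 1.1000·0.3000 = 0.3300 m
robot covers 1.1000·1.3750 − ½·0.8000·1.3750² = 0.7562 m while stopping
person approaches 0.8000·(0.3000+1.3750) = 1.3400 m
margins: 0.2000+0.0100+0.0250 = 0.2350 m
sum ≈ 0.3300+0.7562+1.3400+0.2350 ≈ 2.6612 m = S ✓

v_R_max = 11/10 m/s = 1.1000 m/s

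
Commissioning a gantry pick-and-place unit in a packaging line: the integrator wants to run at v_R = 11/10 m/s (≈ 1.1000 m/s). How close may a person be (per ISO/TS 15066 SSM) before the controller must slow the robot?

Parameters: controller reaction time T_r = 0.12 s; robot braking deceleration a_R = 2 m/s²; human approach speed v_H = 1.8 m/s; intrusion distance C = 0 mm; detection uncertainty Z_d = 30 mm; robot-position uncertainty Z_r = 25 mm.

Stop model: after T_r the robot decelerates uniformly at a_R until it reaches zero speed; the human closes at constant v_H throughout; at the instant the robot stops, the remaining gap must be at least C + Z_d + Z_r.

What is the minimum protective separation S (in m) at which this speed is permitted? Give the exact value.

S_min = 3391/2000 m = 1.6955 m

stop time T_s = (11/10)/2 = 0.5500 s
reaction-phase robot travel = 1.1000·0.1200 = 0.1320 m
robot covers 1.1000·0.5500 − ½·2.0000·0.5500² = 0.3025 m while stopping
human over T_r+T_s: 1.8000·(0.1200+0.5500) = 1.2060 m
residual clearance needed = 0.0000+0.0300+0.0250 = 0.0550 m
S_min ≈ 0.1320+0.3025+1.2060+0.0550  ⇒  S_min = 3391/2000 m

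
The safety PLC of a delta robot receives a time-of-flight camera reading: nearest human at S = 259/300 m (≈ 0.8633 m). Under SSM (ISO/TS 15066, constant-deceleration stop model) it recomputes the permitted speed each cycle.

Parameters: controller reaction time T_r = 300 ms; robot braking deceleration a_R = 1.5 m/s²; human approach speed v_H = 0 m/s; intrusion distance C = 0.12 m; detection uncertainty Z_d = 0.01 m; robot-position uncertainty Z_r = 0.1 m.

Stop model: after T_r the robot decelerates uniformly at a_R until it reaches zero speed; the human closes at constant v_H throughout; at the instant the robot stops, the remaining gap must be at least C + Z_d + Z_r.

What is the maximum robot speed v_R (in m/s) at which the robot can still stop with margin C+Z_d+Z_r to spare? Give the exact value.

at the boundary: (1/3)·v² + (3/10)·v + (-19/30) = 0
  disc = (3/10)² − 4·(1/3)·(-19/30) = 841/900 ; √disc = 29/30
  v_R = (−(3/10) + 29/30) / (2·(1/3)) = 1 m/s
check:
braking lasts T_s = 1/(3/2) = 0.6667 s
robot in T_r: 1.0000·0.3000 = 0.3000 m
robot covers 1.0000·0.6667 − ½·1.5000·0.6667² = 0.3333 m while stopping
person approaches 0.0000·(0.3000+0.6667) = 0.0000 m
residual clearance needed = 0.1200+0.0100+0.1000 = 0.2300 m
sum ≈ 0.3000+0.3333+0.0000+0.2300 ≈ 0.8633 m = S ✓

v_R_max = 1 m/s = 1.0000 m/s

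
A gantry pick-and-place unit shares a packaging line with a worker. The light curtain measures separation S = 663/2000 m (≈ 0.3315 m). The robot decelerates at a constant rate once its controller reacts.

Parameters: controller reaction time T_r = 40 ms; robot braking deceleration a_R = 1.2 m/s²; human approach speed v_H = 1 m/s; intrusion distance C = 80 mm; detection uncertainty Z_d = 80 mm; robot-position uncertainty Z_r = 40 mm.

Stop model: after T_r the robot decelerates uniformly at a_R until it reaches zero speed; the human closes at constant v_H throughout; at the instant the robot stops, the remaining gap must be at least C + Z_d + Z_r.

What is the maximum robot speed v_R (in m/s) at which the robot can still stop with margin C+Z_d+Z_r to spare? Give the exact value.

quadratic (5/12)·v² + (131/150)·v + (-183/2000) = 0
  disc = (131/150)² − 4·(5/12)·(-183/2000) = 82369/90000 ; √disc = 287/300
  v_R = (−(131/150) + 287/300) / (2·(5/12)) = 1/10 m/s
check:
braking lasts T_s = (1/10)/(6/5) = 0.0833 s
robot covers v_R·T_r = 0.1000·0.0400 = 0.0040 m before braking
braking distance = 0.1000²/(2·1.2000) = 0.0042 m
human over T_r+T_s: 1.0000·(0.0400+0.0833) = 0.1233 m
margins: 0.0800+0.0800+0.0400 = 0.2000 m
sum ≈ 0.0040+0.0042+0.1233+0.2000 ≈ 0.3315 m = S ✓

v_R_max = 1/10 m/s = 0.1000 m/s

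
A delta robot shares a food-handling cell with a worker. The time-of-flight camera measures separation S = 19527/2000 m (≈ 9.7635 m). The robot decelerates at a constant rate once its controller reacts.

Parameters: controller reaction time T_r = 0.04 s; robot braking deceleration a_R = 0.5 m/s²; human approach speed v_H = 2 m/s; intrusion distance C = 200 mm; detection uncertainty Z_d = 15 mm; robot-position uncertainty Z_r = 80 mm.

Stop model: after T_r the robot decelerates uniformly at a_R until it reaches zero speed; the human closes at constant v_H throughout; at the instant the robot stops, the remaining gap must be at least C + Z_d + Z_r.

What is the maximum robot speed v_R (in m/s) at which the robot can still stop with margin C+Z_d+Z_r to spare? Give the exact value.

collect terms ⇒ (1)·v_R² + (101/25)·v_R + (-18777/2000) = 0
  disc = (101/25)² − 4·(1)·(-18777/2000) = 134689/2500 ; √disc = 367/50
  v_R = (−(101/25) + 367/50) / (2·(1)) = 33/20 m/s
check:
braking lasts T_s = (33/20)/(1/2) = 3.3000 s
robot in T_r: 1.6500·0.0400 = 0.0660 m
braking distance = 1.6500²/(2·0.5000) = 2.7225 m
human over T_r+T_s: 2.0000·(0.0400+3.3000) = 6.6800 m
margins: 0.2000+0.0150+0.0800 = 0.2950 m
sum ≈ 0.0660+2.7225+6.6800+0.2950 ≈ 9.7635 m = S ✓

v_R_max = 33/20 m/s = 1.6500 m/s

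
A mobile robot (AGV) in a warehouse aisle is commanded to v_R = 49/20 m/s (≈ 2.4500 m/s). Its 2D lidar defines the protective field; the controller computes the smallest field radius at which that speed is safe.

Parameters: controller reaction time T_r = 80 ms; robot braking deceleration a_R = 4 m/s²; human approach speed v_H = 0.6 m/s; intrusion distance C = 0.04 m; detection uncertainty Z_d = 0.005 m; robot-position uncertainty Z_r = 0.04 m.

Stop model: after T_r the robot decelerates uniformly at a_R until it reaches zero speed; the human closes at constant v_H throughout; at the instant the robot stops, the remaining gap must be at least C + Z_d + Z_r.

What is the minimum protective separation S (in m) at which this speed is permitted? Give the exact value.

stop time T_s = (49/20)/4 = 0.6125 s
robot in T_r: 2.4500·0.0800 = 0.1960 m
robot under decel: 2.4500²/(2·4.0000) = 0.7503 m
human closes 0.6000·0.6925 = 0.4155 m
margins: 0.0400+0.0050+0.0400 = 0.0850 m
S_min ≈ 0.1960+0.7503+0.4155+0.0850  ⇒  S_min = 23149/16000 m

S_min = 23149/16000 m = 1.4468 m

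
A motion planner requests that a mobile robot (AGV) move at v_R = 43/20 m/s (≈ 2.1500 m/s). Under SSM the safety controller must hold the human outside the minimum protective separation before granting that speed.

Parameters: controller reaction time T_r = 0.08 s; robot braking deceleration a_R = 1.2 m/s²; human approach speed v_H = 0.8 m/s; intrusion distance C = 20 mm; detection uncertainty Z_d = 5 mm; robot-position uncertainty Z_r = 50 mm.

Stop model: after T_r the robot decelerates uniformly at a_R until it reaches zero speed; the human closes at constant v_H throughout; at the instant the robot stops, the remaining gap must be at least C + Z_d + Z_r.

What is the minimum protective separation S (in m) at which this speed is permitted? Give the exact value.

S_min = 29363/8000 m = 3.6704 m

stop time T_s = (43/20)/(6/5) = 1.7917 s
reaction-phase robot travel = 2.1500·0.0800 = 0.1720 m
braking distance = 2.1500²/(2·1.2000) = 1.9260 m
human closes 0.8000·1.8717 = 1.4973 m
margins: 0.0200+0.0050+0.0500 = 0.0750 m
S_min ≈ 0.1720+1.9260+1.4973+0.0750  ⇒  S_min = 29363/8000 m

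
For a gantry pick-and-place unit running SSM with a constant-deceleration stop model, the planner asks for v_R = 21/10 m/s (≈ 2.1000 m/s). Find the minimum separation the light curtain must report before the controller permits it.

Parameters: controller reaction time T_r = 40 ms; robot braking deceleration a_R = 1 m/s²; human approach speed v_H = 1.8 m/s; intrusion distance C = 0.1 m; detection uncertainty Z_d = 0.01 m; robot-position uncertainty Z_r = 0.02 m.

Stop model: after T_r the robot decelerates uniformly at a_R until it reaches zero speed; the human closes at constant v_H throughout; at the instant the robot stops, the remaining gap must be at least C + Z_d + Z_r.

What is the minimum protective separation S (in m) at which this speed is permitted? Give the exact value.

braking lasts T_s = (21/10)/1 = 2.1000 s
robot in T_r: 2.1000·0.0400 = 0.0840 m
robot under decel: 2.1000²/(2·1.0000) = 2.2050 m
person approaches 1.8000·(0.0400+2.1000) = 3.8520 m
residual clearance needed = 0.1000+0.0100+0.0200 = 0.1300 m
S_min ≈ 0.0840+2.2050+3.8520+0.1300  ⇒  S_min = 6271/1000 m

S_min = 6271/1000 m = 6.2710 m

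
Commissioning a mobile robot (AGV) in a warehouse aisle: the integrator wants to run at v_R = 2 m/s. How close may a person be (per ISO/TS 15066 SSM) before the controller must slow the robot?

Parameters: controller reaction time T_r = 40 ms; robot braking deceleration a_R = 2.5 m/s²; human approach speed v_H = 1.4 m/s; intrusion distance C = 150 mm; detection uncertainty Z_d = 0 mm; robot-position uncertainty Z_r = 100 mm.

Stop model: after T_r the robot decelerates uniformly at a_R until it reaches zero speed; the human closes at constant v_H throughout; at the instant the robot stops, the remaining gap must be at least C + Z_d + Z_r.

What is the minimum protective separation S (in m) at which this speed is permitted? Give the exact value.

S_min = 1153/500 m = 2.3060 m

T_s = v_R/a_R = 2/(5/2) = 0.8000 s
robot in T_r: 2.0000·0.0400 = 0.0800 m
braking distance = 2.0000²/(2·2.5000) = 0.8000 m
human over T_r+T_s: 1.4000·(0.0400+0.8000) = 1.1760 m
residual clearance needed = 0.1500+0.0000+0.1000 = 0.2500 m
S_min ≈ 0.0800+0.8000+1.1760+0.2500  ⇒  S_min = 1153/500 m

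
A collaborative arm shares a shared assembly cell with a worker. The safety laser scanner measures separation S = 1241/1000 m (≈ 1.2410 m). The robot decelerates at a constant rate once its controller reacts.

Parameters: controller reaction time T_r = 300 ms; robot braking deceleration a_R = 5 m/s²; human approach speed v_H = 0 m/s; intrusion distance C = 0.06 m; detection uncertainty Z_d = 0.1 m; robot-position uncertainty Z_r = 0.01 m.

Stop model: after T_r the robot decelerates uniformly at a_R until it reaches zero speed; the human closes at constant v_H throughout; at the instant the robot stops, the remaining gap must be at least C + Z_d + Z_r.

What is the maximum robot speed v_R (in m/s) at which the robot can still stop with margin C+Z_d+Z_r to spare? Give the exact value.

v_R_max = 21/10 m/s = 2.1000 m/s

collect terms ⇒ (1/10)·v_R² + (3/10)·v_R + (-1071/1000) = 0
  disc = (3/10)² − 4·(1/10)·(-1071/1000) = 324/625 ; √disc = 18/25
  v_R = (−(3/10) + 18/25) / (2·(1/10)) = 21/10 m/s
check:
stop time T_s = (21/10)/5 = 0.4200 s
robot covers v_R·T_r = 2.1000·0.3000 = 0.6300 m before braking
braking distance = 2.1000²/(2·5.0000) = 0.4410 m
human closes 0.0000·0.7200 = 0.0000 m
margins: 0.0600+0.1000+0.0100 = 0.1700 m
sum ≈ 0.6300+0.4410+0.0000+0.1700 ≈ 1.2410 m = S ✓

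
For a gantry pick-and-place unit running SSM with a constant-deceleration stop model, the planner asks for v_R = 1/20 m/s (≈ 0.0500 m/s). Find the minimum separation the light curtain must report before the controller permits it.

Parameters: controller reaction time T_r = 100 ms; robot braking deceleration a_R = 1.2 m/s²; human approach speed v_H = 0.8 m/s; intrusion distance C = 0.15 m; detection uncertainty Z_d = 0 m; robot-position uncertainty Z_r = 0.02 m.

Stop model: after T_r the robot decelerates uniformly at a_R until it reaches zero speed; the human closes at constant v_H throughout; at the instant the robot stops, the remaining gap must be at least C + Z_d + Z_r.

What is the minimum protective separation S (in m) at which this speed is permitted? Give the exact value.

stop time T_s = (1/20)/(6/5) = 0.0417 s
reaction-phase robot travel = 0.0500·0.1000 = 0.0050 m
robot covers 0.0500·0.0417 − ½·1.2000·0.0417² = 0.0010 m while stopping
human closes 0.8000·0.1417 = 0.1133 m
C+Z_d+Z_r = 0.1500+0.0000+0.0200 = 0.1700 m
S_min ≈ 0.0050+0.0010+0.1133+0.1700  ⇒  S_min = 463/1600 m

S_min = 463/1600 m = 0.2894 m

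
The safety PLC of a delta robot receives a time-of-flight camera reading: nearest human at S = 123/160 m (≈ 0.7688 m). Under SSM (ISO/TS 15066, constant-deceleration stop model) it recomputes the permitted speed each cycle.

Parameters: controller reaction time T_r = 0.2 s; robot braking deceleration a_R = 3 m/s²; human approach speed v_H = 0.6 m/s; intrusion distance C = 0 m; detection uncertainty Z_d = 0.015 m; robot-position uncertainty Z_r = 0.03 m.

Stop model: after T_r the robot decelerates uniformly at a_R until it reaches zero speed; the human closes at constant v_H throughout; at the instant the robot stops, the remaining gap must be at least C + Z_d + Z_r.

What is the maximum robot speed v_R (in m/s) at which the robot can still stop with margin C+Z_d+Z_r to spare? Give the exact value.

at the boundary: (1/6)·v² + (2/5)·v + (-483/800) = 0
  disc = (2/5)² − 4·(1/6)·(-483/800) = 9/16 ; √disc = 3/4
  v_R = (−(2/5) + 3/4) / (2·(1/6)) = 21/20 m/s
check:
T_s = v_R/a_R = (21/20)/3 = 0.3500 s
reaction-phase robot travel = 1.0500·0.2000 = 0.2100 m
robot under decel: 1.0500²/(2·3.0000) = 0.1837 m
person approaches 0.6000·(0.2000+0.3500) = 0.3300 m
residual clearance needed = 0.0000+0.0150+0.0300 = 0.0450 m
sum ≈ 0.2100+0.1837+0.3300+0.0450 ≈ 0.7688 m = S ✓

v_R_max = 21/20 m/s = 1.0500 m/s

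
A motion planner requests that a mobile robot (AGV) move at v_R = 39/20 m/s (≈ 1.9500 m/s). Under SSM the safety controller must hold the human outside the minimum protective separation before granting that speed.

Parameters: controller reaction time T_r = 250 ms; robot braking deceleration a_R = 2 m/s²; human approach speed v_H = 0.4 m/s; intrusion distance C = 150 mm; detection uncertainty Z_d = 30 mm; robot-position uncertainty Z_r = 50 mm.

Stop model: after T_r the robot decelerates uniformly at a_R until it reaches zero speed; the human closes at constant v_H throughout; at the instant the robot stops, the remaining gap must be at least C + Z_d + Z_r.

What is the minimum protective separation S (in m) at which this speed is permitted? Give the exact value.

T_s = v_R/a_R = (39/20)/2 = 0.9750 s
reaction-phase robot travel = 1.9500·0.2500 = 0.4875 m
robot covers 1.9500·0.9750 − ½·2.0000·0.9750² = 0.9506 m while stopping
human closes 0.4000·1.2250 = 0.4900 m
C+Z_d+Z_r = 0.1500+0.0300+0.0500 = 0.2300 m
S_min ≈ 0.4875+0.9506+0.4900+0.2300  ⇒  S_min = 3453/1600 m

S_min = 3453/1600 m = 2.1581 m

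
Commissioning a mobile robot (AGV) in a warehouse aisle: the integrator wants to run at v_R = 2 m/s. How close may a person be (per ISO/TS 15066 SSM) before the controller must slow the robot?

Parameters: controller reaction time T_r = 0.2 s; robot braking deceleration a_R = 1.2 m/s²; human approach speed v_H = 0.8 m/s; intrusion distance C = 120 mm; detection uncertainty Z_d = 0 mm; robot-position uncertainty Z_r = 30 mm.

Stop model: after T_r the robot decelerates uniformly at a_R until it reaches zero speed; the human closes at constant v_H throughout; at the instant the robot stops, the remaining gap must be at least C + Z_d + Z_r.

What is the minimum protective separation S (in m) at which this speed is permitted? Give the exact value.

T_s = v_R/a_R = 2/(6/5) = 1.6667 s
robot in T_r: 2.0000·0.2000 = 0.4000 m
robot covers 2.0000·1.6667 − ½·1.2000·1.6667² = 1.6667 m while stopping
person approaches 0.8000·(0.2000+1.6667) = 1.4933 m
C+Z_d+Z_r = 0.1200+0.0000+0.0300 = 0.1500 m
S_min ≈ 0.4000+1.6667+1.4933+0.1500  ⇒  S_min = 371/100 m

S_min = 371/100 m = 3.7100 m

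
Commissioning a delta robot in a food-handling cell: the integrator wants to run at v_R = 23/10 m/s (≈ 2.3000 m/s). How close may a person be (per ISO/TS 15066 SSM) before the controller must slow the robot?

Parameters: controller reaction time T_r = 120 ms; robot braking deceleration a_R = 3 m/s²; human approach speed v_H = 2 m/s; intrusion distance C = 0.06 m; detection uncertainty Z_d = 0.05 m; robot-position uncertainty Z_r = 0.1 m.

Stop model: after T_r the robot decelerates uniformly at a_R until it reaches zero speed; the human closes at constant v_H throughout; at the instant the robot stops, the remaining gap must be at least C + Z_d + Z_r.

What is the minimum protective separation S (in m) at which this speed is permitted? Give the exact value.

T_s = v_R/a_R = (23/10)/3 = 0.7667 s
robot covers v_R·T_r = 2.3000·0.1200 = 0.2760 m before braking
robot covers 2.3000·0.7667 − ½·3.0000·0.7667² = 0.8817 m while stopping
human over T_r+T_s: 2.0000·(0.1200+0.7667) = 1.7733 m
residual clearance needed = 0.0600+0.0500+0.1000 = 0.2100 m
S_min ≈ 0.2760+0.8817+1.7733+0.2100  ⇒  S_min = 3141/1000 m

S_min = 3141/1000 m = 3.1410 m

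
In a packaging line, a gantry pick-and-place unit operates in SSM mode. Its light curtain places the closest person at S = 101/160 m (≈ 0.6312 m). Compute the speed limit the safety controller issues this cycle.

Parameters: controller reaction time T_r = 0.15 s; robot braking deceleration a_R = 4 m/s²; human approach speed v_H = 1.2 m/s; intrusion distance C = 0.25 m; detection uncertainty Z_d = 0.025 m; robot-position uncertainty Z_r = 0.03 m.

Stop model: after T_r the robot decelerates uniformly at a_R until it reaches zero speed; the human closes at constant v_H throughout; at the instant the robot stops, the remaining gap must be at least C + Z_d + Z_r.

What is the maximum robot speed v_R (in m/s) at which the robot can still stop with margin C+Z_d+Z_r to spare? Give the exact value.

collect terms ⇒ (1/8)·v_R² + (9/20)·v_R + (-117/800) = 0
  disc = (9/20)² − 4·(1/8)·(-117/800) = 441/1600 ; √disc = 21/40
  v_R = (−(9/20) + 21/40) / (2·(1/8)) = 3/10 m/s
check:
stop time T_s = (3/10)/4 = 0.0750 s
robot covers v_R·T_r = 0.3000·0.1500 = 0.0450 m before braking
robot under decel: 0.3000²/(2·4.0000) = 0.0112 m
human closes 1.2000·0.2250 = 0.2700 m
C+Z_d+Z_r = 0.2500+0.0250+0.0300 = 0.3050 m
sum ≈ 0.0450+0.0112+0.2700+0.3050 ≈ 0.6312 m = S ✓

v_R_max = 3/10 m/s = 0.3000 m/s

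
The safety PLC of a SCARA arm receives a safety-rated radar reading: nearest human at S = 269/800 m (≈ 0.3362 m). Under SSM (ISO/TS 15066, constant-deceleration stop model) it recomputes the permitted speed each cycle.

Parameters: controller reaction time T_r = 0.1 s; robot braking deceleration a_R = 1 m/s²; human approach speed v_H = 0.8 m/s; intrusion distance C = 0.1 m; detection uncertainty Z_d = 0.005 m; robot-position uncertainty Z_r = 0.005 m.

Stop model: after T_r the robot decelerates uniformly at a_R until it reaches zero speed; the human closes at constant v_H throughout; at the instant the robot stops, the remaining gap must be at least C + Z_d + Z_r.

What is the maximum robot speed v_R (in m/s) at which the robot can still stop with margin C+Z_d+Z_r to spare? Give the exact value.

v_R_max = 3/20 m/s = 0.1500 m/s

at the boundary: (1/2)·v² + (9/10)·v + (-117/800) = 0
  disc = (9/10)² − 4·(1/2)·(-117/800) = 441/400 ; √disc = 21/20
  v_R = (−(9/10) + 21/20) / (2·(1/2)) = 3/20 m/s
check:
stop time T_s = (3/20)/1 = 0.1500 s
robot covers v_R·T_r = 0.1500·0.1000 = 0.0150 m before braking
braking distance = 0.1500²/(2·1.0000) = 0.0112 m
human closes 0.8000·0.2500 = 0.2000 m
margins: 0.1000+0.0050+0.0050 = 0.1100 m
sum ≈ 0.0150+0.0112+0.2000+0.1100 ≈ 0.3362 m = S ✓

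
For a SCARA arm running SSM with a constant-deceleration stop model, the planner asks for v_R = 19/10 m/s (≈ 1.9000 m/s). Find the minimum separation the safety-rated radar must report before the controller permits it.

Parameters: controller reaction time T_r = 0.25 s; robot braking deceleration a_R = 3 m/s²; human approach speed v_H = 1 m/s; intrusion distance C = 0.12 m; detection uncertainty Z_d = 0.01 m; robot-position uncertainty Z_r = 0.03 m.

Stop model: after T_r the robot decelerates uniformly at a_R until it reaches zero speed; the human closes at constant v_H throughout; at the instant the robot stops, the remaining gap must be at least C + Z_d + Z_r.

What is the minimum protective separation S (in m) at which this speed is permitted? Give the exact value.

S_min = 53/25 m = 2.1200 m

braking lasts T_s = (19/10)/3 = 0.6333 s
robot in T_r: 1.9000·0.2500 = 0.4750 m
robot covers 1.9000·0.6333 − ½·3.0000·0.6333² = 0.6017 m while stopping
person approaches 1.0000·(0.2500+0.6333) = 0.8833 m
margins: 0.1200+0.0100+0.0300 = 0.1600 m
S_min ≈ 0.4750+0.6017+0.8833+0.1600  ⇒  S_min = 53/25 m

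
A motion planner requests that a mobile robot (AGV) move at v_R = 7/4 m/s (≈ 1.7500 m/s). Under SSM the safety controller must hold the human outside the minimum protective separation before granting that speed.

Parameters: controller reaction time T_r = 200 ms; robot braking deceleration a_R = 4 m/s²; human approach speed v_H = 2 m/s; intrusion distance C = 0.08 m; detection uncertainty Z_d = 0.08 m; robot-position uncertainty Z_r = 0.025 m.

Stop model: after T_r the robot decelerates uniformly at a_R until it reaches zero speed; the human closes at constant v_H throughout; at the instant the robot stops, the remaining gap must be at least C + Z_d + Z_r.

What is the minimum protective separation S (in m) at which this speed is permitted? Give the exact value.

braking lasts T_s = (7/4)/4 = 0.4375 s
reaction-phase robot travel = 1.7500·0.2000 = 0.3500 m
robot covers 1.7500·0.4375 − ½·4.0000·0.4375² = 0.3828 m while stopping
human closes 2.0000·0.6375 = 1.2750 m
residual clearance needed = 0.0800+0.0800+0.0250 = 0.1850 m
S_min ≈ 0.3500+0.3828+1.2750+0.1850  ⇒  S_min = 7017/3200 m

S_min = 7017/3200 m = 2.1928 m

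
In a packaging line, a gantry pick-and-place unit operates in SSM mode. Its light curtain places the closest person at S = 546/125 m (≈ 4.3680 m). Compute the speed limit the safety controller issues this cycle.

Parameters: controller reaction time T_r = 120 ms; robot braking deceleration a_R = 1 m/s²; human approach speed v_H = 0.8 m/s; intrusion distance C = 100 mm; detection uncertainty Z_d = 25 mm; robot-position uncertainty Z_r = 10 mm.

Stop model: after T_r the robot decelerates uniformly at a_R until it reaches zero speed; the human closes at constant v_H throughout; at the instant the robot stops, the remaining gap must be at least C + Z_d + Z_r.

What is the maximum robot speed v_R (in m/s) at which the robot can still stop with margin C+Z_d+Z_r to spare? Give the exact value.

at the boundary: (1/2)·v² + (23/25)·v + (-4137/1000) = 0
  disc = (23/25)² − 4·(1/2)·(-4137/1000) = 22801/2500 ; √disc = 151/50
  v_R = (−(23/25) + 151/50) / (2·(1/2)) = 21/10 m/s
check:
braking lasts T_s = (21/10)/1 = 2.1000 s
robot covers v_R·T_r = 2.1000·0.1200 = 0.2520 m before braking
robot covers 2.1000·2.1000 − ½·1.0000·2.1000² = 2.2050 m while stopping
human closes 0.8000·2.2200 = 1.7760 m
C+Z_d+Z_r = 0.1000+0.0250+0.0100 = 0.1350 m
sum ≈ 0.2520+2.2050+1.7760+0.1350 ≈ 4.3680 m = S ✓

v_R_max = 21/10 m/s = 2.1000 m/s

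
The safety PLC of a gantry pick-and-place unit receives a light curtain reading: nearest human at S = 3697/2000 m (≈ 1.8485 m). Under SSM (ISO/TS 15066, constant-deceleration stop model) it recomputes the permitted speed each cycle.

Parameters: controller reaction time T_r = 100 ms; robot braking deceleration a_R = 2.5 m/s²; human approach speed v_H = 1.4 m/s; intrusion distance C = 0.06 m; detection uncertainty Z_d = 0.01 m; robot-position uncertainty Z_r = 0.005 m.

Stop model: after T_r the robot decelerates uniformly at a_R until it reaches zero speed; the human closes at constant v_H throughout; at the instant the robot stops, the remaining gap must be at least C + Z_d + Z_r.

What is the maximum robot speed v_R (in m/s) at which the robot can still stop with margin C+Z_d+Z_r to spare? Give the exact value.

v_R_max = 33/20 m/s = 1.6500 m/s

at the boundary: (1/5)·v² + (33/50)·v + (-3267/2000) = 0
  disc = (33/50)² − 4·(1/5)·(-3267/2000) = 1089/625 ; √disc = 33/25
  v_R = (−(33/50) + 33/25) / (2·(1/5)) = 33/20 m/s
check:
braking lasts T_s = (33/20)/(5/2) = 0.6600 s
robot in T_r: 1.6500·0.1000 = 0.1650 m
robot under decel: 1.6500²/(2·2.5000) = 0.5445 m
human over T_r+T_s: 1.4000·(0.1000+0.6600) = 1.0640 m
residual clearance needed = 0.0600+0.0100+0.0050 = 0.0750 m
sum ≈ 0.1650+0.5445+1.0640+0.0750 ≈ 1.8485 m = S ✓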